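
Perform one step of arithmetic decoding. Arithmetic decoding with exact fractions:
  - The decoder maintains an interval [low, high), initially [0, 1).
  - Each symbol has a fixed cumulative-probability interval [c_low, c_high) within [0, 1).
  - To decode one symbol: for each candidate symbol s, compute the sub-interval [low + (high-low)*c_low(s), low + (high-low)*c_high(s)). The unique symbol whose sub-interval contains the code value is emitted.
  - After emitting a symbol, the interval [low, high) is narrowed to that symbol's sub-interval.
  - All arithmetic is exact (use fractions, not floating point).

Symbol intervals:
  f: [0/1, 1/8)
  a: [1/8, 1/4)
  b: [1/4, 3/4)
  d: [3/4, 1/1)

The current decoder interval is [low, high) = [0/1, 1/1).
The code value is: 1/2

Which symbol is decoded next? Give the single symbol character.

Interval width = high − low = 1/1 − 0/1 = 1/1
Scaled code = (code − low) / width = (1/2 − 0/1) / 1/1 = 1/2
  f: [0/1, 1/8) 
  a: [1/8, 1/4) 
  b: [1/4, 3/4) ← scaled code falls here ✓
  d: [3/4, 1/1) 

Answer: b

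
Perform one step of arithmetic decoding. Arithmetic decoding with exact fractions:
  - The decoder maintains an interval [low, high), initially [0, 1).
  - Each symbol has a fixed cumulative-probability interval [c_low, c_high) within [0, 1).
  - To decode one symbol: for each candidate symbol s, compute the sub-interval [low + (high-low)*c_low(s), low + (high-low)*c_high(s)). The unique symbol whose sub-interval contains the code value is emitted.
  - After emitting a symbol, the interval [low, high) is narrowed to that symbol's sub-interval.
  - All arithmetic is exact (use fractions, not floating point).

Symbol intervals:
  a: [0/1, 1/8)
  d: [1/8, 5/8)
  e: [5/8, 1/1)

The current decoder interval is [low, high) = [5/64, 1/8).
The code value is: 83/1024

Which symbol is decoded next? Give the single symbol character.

Answer: a

Derivation:
Interval width = high − low = 1/8 − 5/64 = 3/64
Scaled code = (code − low) / width = (83/1024 − 5/64) / 3/64 = 1/16
  a: [0/1, 1/8) ← scaled code falls here ✓
  d: [1/8, 5/8) 
  e: [5/8, 1/1) 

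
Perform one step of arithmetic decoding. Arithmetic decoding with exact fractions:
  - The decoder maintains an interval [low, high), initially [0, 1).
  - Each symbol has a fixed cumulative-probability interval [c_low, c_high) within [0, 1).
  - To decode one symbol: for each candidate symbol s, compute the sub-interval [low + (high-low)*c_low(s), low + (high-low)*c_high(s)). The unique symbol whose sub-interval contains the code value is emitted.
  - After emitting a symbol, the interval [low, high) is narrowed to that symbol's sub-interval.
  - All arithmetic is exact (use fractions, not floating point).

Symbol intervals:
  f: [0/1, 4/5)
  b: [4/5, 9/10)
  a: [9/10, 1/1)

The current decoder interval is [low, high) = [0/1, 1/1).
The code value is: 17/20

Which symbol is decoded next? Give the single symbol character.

Interval width = high − low = 1/1 − 0/1 = 1/1
Scaled code = (code − low) / width = (17/20 − 0/1) / 1/1 = 17/20
  f: [0/1, 4/5) 
  b: [4/5, 9/10) ← scaled code falls here ✓
  a: [9/10, 1/1) 

Answer: b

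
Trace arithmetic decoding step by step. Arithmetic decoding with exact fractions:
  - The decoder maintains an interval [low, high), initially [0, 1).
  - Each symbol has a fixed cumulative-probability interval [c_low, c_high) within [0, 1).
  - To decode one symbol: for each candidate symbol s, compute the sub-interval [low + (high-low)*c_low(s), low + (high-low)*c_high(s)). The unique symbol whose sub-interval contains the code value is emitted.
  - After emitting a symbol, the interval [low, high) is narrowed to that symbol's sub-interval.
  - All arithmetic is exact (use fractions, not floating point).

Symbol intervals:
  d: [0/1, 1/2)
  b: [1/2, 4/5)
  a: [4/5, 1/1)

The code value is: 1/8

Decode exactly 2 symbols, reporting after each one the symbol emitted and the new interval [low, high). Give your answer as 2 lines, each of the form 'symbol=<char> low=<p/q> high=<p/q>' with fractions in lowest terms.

Step 1: interval [0/1, 1/1), width = 1/1 - 0/1 = 1/1
  'd': [0/1 + 1/1*0/1, 0/1 + 1/1*1/2) = [0/1, 1/2) <- contains code 1/8
  'b': [0/1 + 1/1*1/2, 0/1 + 1/1*4/5) = [1/2, 4/5)
  'a': [0/1 + 1/1*4/5, 0/1 + 1/1*1/1) = [4/5, 1/1)
  emit 'd', narrow to [0/1, 1/2)
Step 2: interval [0/1, 1/2), width = 1/2 - 0/1 = 1/2
  'd': [0/1 + 1/2*0/1, 0/1 + 1/2*1/2) = [0/1, 1/4) <- contains code 1/8
  'b': [0/1 + 1/2*1/2, 0/1 + 1/2*4/5) = [1/4, 2/5)
  'a': [0/1 + 1/2*4/5, 0/1 + 1/2*1/1) = [2/5, 1/2)
  emit 'd', narrow to [0/1, 1/4)

Answer: symbol=d low=0/1 high=1/2
symbol=d low=0/1 high=1/4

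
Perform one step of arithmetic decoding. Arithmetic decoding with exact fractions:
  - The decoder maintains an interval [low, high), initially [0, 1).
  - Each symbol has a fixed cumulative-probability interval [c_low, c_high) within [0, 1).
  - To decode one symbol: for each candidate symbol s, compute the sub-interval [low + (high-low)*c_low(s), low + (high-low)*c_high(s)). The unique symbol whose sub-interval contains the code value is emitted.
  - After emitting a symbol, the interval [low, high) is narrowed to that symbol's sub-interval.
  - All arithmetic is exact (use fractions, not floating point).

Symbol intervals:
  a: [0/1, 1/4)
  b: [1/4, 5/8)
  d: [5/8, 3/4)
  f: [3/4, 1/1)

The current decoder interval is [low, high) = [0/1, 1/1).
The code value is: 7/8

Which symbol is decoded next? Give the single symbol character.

Interval width = high − low = 1/1 − 0/1 = 1/1
Scaled code = (code − low) / width = (7/8 − 0/1) / 1/1 = 7/8
  a: [0/1, 1/4) 
  b: [1/4, 5/8) 
  d: [5/8, 3/4) 
  f: [3/4, 1/1) ← scaled code falls here ✓

Answer: f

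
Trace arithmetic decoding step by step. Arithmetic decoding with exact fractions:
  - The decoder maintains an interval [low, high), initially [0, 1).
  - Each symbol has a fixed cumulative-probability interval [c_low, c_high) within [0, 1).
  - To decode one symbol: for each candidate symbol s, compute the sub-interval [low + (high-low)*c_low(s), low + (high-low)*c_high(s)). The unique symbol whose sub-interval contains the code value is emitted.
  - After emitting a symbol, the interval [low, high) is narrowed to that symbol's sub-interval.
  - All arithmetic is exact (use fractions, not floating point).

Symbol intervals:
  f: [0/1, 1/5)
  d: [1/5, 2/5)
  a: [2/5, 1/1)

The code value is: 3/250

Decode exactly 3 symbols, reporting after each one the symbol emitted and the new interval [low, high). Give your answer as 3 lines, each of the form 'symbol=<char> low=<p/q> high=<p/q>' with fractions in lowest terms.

Answer: symbol=f low=0/1 high=1/5
symbol=f low=0/1 high=1/25
symbol=d low=1/125 high=2/125

Derivation:
Step 1: interval [0/1, 1/1), width = 1/1 - 0/1 = 1/1
  'f': [0/1 + 1/1*0/1, 0/1 + 1/1*1/5) = [0/1, 1/5) <- contains code 3/250
  'd': [0/1 + 1/1*1/5, 0/1 + 1/1*2/5) = [1/5, 2/5)
  'a': [0/1 + 1/1*2/5, 0/1 + 1/1*1/1) = [2/5, 1/1)
  emit 'f', narrow to [0/1, 1/5)
Step 2: interval [0/1, 1/5), width = 1/5 - 0/1 = 1/5
  'f': [0/1 + 1/5*0/1, 0/1 + 1/5*1/5) = [0/1, 1/25) <- contains code 3/250
  'd': [0/1 + 1/5*1/5, 0/1 + 1/5*2/5) = [1/25, 2/25)
  'a': [0/1 + 1/5*2/5, 0/1 + 1/5*1/1) = [2/25, 1/5)
  emit 'f', narrow to [0/1, 1/25)
Step 3: interval [0/1, 1/25), width = 1/25 - 0/1 = 1/25
  'f': [0/1 + 1/25*0/1, 0/1 + 1/25*1/5) = [0/1, 1/125)
  'd': [0/1 + 1/25*1/5, 0/1 + 1/25*2/5) = [1/125, 2/125) <- contains code 3/250
  'a': [0/1 + 1/25*2/5, 0/1 + 1/25*1/1) = [2/125, 1/25)
  emit 'd', narrow to [1/125, 2/125)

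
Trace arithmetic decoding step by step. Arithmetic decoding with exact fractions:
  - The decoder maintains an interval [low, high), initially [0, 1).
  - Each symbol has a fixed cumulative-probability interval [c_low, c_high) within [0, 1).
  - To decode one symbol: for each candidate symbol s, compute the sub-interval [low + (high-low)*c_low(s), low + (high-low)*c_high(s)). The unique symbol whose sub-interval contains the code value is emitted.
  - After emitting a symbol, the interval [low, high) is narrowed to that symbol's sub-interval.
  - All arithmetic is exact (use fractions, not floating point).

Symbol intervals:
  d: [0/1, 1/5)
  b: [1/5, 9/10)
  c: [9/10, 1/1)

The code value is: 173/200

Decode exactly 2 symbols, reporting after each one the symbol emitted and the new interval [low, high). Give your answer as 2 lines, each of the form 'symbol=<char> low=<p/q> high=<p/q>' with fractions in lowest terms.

Answer: symbol=b low=1/5 high=9/10
symbol=c low=83/100 high=9/10

Derivation:
Step 1: interval [0/1, 1/1), width = 1/1 - 0/1 = 1/1
  'd': [0/1 + 1/1*0/1, 0/1 + 1/1*1/5) = [0/1, 1/5)
  'b': [0/1 + 1/1*1/5, 0/1 + 1/1*9/10) = [1/5, 9/10) <- contains code 173/200
  'c': [0/1 + 1/1*9/10, 0/1 + 1/1*1/1) = [9/10, 1/1)
  emit 'b', narrow to [1/5, 9/10)
Step 2: interval [1/5, 9/10), width = 9/10 - 1/5 = 7/10
  'd': [1/5 + 7/10*0/1, 1/5 + 7/10*1/5) = [1/5, 17/50)
  'b': [1/5 + 7/10*1/5, 1/5 + 7/10*9/10) = [17/50, 83/100)
  'c': [1/5 + 7/10*9/10, 1/5 + 7/10*1/1) = [83/100, 9/10) <- contains code 173/200
  emit 'c', narrow to [83/100, 9/10)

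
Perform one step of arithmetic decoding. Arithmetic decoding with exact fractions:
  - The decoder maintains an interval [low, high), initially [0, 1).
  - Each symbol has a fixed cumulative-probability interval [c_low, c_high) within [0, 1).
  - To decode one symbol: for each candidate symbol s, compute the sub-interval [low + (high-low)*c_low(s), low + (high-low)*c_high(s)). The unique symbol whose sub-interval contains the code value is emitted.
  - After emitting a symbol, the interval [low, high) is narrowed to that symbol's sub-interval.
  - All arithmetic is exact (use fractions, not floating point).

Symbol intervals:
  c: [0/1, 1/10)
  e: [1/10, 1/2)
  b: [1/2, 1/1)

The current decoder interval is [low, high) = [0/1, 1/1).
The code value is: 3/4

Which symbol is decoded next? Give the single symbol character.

Interval width = high − low = 1/1 − 0/1 = 1/1
Scaled code = (code − low) / width = (3/4 − 0/1) / 1/1 = 3/4
  c: [0/1, 1/10) 
  e: [1/10, 1/2) 
  b: [1/2, 1/1) ← scaled code falls here ✓

Answer: b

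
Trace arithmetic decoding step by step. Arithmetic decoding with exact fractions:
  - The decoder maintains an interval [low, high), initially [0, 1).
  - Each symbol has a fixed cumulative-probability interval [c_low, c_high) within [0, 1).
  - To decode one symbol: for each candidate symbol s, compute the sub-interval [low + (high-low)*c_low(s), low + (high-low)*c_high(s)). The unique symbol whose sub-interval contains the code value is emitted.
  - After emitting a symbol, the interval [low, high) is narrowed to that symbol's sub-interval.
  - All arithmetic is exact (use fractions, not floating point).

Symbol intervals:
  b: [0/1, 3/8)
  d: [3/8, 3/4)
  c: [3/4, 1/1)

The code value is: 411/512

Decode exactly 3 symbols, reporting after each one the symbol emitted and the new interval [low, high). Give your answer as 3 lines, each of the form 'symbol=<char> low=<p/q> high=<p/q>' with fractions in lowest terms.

Answer: symbol=c low=3/4 high=1/1
symbol=b low=3/4 high=27/32
symbol=d low=201/256 high=105/128

Derivation:
Step 1: interval [0/1, 1/1), width = 1/1 - 0/1 = 1/1
  'b': [0/1 + 1/1*0/1, 0/1 + 1/1*3/8) = [0/1, 3/8)
  'd': [0/1 + 1/1*3/8, 0/1 + 1/1*3/4) = [3/8, 3/4)
  'c': [0/1 + 1/1*3/4, 0/1 + 1/1*1/1) = [3/4, 1/1) <- contains code 411/512
  emit 'c', narrow to [3/4, 1/1)
Step 2: interval [3/4, 1/1), width = 1/1 - 3/4 = 1/4
  'b': [3/4 + 1/4*0/1, 3/4 + 1/4*3/8) = [3/4, 27/32) <- contains code 411/512
  'd': [3/4 + 1/4*3/8, 3/4 + 1/4*3/4) = [27/32, 15/16)
  'c': [3/4 + 1/4*3/4, 3/4 + 1/4*1/1) = [15/16, 1/1)
  emit 'b', narrow to [3/4, 27/32)
Step 3: interval [3/4, 27/32), width = 27/32 - 3/4 = 3/32
  'b': [3/4 + 3/32*0/1, 3/4 + 3/32*3/8) = [3/4, 201/256)
  'd': [3/4 + 3/32*3/8, 3/4 + 3/32*3/4) = [201/256, 105/128) <- contains code 411/512
  'c': [3/4 + 3/32*3/4, 3/4 + 3/32*1/1) = [105/128, 27/32)
  emit 'd', narrow to [201/256, 105/128)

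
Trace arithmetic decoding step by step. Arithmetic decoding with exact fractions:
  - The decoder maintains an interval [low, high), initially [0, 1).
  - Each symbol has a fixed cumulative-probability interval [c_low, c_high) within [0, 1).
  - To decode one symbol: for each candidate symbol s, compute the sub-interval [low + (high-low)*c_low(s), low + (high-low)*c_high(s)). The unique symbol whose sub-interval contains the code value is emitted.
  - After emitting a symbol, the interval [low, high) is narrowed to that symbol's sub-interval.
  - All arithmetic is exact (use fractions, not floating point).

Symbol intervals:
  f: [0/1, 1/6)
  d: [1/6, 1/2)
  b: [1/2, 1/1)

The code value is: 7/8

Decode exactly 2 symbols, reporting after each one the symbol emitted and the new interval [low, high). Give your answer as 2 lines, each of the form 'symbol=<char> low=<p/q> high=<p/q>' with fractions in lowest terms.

Answer: symbol=b low=1/2 high=1/1
symbol=b low=3/4 high=1/1

Derivation:
Step 1: interval [0/1, 1/1), width = 1/1 - 0/1 = 1/1
  'f': [0/1 + 1/1*0/1, 0/1 + 1/1*1/6) = [0/1, 1/6)
  'd': [0/1 + 1/1*1/6, 0/1 + 1/1*1/2) = [1/6, 1/2)
  'b': [0/1 + 1/1*1/2, 0/1 + 1/1*1/1) = [1/2, 1/1) <- contains code 7/8
  emit 'b', narrow to [1/2, 1/1)
Step 2: interval [1/2, 1/1), width = 1/1 - 1/2 = 1/2
  'f': [1/2 + 1/2*0/1, 1/2 + 1/2*1/6) = [1/2, 7/12)
  'd': [1/2 + 1/2*1/6, 1/2 + 1/2*1/2) = [7/12, 3/4)
  'b': [1/2 + 1/2*1/2, 1/2 + 1/2*1/1) = [3/4, 1/1) <- contains code 7/8
  emit 'b', narrow to [3/4, 1/1)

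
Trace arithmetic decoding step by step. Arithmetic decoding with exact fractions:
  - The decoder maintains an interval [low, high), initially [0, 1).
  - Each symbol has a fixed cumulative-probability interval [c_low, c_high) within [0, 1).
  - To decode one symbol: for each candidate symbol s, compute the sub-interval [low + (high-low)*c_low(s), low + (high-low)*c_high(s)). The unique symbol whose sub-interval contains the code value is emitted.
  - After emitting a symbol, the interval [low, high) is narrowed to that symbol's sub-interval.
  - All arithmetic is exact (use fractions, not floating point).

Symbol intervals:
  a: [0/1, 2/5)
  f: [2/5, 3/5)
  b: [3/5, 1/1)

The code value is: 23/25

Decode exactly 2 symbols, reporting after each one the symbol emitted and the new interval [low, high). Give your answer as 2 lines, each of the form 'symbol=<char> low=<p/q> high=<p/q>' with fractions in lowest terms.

Answer: symbol=b low=3/5 high=1/1
symbol=b low=21/25 high=1/1

Derivation:
Step 1: interval [0/1, 1/1), width = 1/1 - 0/1 = 1/1
  'a': [0/1 + 1/1*0/1, 0/1 + 1/1*2/5) = [0/1, 2/5)
  'f': [0/1 + 1/1*2/5, 0/1 + 1/1*3/5) = [2/5, 3/5)
  'b': [0/1 + 1/1*3/5, 0/1 + 1/1*1/1) = [3/5, 1/1) <- contains code 23/25
  emit 'b', narrow to [3/5, 1/1)
Step 2: interval [3/5, 1/1), width = 1/1 - 3/5 = 2/5
  'a': [3/5 + 2/5*0/1, 3/5 + 2/5*2/5) = [3/5, 19/25)
  'f': [3/5 + 2/5*2/5, 3/5 + 2/5*3/5) = [19/25, 21/25)
  'b': [3/5 + 2/5*3/5, 3/5 + 2/5*1/1) = [21/25, 1/1) <- contains code 23/25
  emit 'b', narrow to [21/25, 1/1)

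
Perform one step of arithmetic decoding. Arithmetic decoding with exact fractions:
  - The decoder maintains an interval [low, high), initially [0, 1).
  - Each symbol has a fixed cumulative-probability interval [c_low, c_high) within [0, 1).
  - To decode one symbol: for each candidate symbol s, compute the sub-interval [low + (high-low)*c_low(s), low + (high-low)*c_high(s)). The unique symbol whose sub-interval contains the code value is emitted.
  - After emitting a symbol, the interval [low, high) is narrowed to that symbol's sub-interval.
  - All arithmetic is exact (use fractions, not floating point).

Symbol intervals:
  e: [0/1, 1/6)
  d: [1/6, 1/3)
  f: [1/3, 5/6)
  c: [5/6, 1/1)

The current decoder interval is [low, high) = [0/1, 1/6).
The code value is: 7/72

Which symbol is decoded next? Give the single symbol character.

Answer: f

Derivation:
Interval width = high − low = 1/6 − 0/1 = 1/6
Scaled code = (code − low) / width = (7/72 − 0/1) / 1/6 = 7/12
  e: [0/1, 1/6) 
  d: [1/6, 1/3) 
  f: [1/3, 5/6) ← scaled code falls here ✓
  c: [5/6, 1/1) 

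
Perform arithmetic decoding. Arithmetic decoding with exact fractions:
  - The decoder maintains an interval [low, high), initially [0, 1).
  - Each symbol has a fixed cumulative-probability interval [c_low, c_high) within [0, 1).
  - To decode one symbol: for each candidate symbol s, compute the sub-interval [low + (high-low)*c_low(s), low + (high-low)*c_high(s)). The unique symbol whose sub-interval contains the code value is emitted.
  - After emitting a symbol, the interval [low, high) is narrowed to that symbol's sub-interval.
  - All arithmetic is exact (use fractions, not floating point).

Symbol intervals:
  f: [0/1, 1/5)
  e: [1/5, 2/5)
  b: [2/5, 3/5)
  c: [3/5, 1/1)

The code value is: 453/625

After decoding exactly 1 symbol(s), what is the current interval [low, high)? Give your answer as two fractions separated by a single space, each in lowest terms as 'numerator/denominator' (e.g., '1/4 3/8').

Step 1: interval [0/1, 1/1), width = 1/1 - 0/1 = 1/1
  'f': [0/1 + 1/1*0/1, 0/1 + 1/1*1/5) = [0/1, 1/5)
  'e': [0/1 + 1/1*1/5, 0/1 + 1/1*2/5) = [1/5, 2/5)
  'b': [0/1 + 1/1*2/5, 0/1 + 1/1*3/5) = [2/5, 3/5)
  'c': [0/1 + 1/1*3/5, 0/1 + 1/1*1/1) = [3/5, 1/1) <- contains code 453/625
  emit 'c', narrow to [3/5, 1/1)

Answer: 3/5 1/1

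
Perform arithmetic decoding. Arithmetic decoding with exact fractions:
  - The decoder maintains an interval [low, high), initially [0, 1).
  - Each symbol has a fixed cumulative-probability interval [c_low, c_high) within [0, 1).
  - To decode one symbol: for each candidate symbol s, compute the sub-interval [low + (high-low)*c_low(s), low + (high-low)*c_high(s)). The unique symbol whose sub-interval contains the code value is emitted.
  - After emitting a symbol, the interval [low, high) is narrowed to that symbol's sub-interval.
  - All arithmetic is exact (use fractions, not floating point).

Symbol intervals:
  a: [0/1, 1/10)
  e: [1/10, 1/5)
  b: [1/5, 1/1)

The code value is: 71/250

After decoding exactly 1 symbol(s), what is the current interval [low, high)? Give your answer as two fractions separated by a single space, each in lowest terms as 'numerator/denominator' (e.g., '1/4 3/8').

Answer: 1/5 1/1

Derivation:
Step 1: interval [0/1, 1/1), width = 1/1 - 0/1 = 1/1
  'a': [0/1 + 1/1*0/1, 0/1 + 1/1*1/10) = [0/1, 1/10)
  'e': [0/1 + 1/1*1/10, 0/1 + 1/1*1/5) = [1/10, 1/5)
  'b': [0/1 + 1/1*1/5, 0/1 + 1/1*1/1) = [1/5, 1/1) <- contains code 71/250
  emit 'b', narrow to [1/5, 1/1)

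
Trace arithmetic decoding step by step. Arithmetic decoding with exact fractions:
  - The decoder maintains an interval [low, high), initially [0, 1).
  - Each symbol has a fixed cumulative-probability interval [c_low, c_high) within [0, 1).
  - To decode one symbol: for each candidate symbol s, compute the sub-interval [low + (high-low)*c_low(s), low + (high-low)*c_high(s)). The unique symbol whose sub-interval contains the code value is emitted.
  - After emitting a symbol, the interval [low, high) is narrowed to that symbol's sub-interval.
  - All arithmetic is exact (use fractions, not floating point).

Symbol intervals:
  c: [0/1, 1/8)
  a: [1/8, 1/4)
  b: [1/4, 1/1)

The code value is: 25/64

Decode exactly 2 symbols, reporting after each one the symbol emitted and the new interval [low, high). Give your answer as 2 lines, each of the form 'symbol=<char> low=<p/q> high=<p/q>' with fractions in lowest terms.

Answer: symbol=b low=1/4 high=1/1
symbol=a low=11/32 high=7/16

Derivation:
Step 1: interval [0/1, 1/1), width = 1/1 - 0/1 = 1/1
  'c': [0/1 + 1/1*0/1, 0/1 + 1/1*1/8) = [0/1, 1/8)
  'a': [0/1 + 1/1*1/8, 0/1 + 1/1*1/4) = [1/8, 1/4)
  'b': [0/1 + 1/1*1/4, 0/1 + 1/1*1/1) = [1/4, 1/1) <- contains code 25/64
  emit 'b', narrow to [1/4, 1/1)
Step 2: interval [1/4, 1/1), width = 1/1 - 1/4 = 3/4
  'c': [1/4 + 3/4*0/1, 1/4 + 3/4*1/8) = [1/4, 11/32)
  'a': [1/4 + 3/4*1/8, 1/4 + 3/4*1/4) = [11/32, 7/16) <- contains code 25/64
  'b': [1/4 + 3/4*1/4, 1/4 + 3/4*1/1) = [7/16, 1/1)
  emit 'a', narrow to [11/32, 7/16)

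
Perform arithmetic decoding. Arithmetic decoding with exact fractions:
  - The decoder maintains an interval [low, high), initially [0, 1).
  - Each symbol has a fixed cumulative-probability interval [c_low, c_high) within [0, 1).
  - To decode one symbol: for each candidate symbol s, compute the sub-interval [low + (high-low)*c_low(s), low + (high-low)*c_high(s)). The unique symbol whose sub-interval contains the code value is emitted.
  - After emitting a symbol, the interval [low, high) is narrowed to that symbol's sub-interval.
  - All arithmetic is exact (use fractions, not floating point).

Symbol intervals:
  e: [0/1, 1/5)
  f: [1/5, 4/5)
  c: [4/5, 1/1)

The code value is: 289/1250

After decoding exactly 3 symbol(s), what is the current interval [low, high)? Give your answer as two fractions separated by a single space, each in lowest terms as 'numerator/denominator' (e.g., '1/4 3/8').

Step 1: interval [0/1, 1/1), width = 1/1 - 0/1 = 1/1
  'e': [0/1 + 1/1*0/1, 0/1 + 1/1*1/5) = [0/1, 1/5)
  'f': [0/1 + 1/1*1/5, 0/1 + 1/1*4/5) = [1/5, 4/5) <- contains code 289/1250
  'c': [0/1 + 1/1*4/5, 0/1 + 1/1*1/1) = [4/5, 1/1)
  emit 'f', narrow to [1/5, 4/5)
Step 2: interval [1/5, 4/5), width = 4/5 - 1/5 = 3/5
  'e': [1/5 + 3/5*0/1, 1/5 + 3/5*1/5) = [1/5, 8/25) <- contains code 289/1250
  'f': [1/5 + 3/5*1/5, 1/5 + 3/5*4/5) = [8/25, 17/25)
  'c': [1/5 + 3/5*4/5, 1/5 + 3/5*1/1) = [17/25, 4/5)
  emit 'e', narrow to [1/5, 8/25)
Step 3: interval [1/5, 8/25), width = 8/25 - 1/5 = 3/25
  'e': [1/5 + 3/25*0/1, 1/5 + 3/25*1/5) = [1/5, 28/125)
  'f': [1/5 + 3/25*1/5, 1/5 + 3/25*4/5) = [28/125, 37/125) <- contains code 289/1250
  'c': [1/5 + 3/25*4/5, 1/5 + 3/25*1/1) = [37/125, 8/25)
  emit 'f', narrow to [28/125, 37/125)

Answer: 28/125 37/125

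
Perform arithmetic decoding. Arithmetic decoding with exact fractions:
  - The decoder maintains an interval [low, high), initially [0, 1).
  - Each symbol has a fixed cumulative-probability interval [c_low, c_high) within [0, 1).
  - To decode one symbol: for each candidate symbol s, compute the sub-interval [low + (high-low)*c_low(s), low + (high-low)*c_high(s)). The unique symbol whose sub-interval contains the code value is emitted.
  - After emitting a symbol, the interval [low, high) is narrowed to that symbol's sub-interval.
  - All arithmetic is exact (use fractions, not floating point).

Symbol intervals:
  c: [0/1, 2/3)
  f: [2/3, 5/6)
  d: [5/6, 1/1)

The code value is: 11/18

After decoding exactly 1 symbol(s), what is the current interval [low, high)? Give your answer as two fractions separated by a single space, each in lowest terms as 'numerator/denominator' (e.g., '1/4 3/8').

Answer: 0/1 2/3

Derivation:
Step 1: interval [0/1, 1/1), width = 1/1 - 0/1 = 1/1
  'c': [0/1 + 1/1*0/1, 0/1 + 1/1*2/3) = [0/1, 2/3) <- contains code 11/18
  'f': [0/1 + 1/1*2/3, 0/1 + 1/1*5/6) = [2/3, 5/6)
  'd': [0/1 + 1/1*5/6, 0/1 + 1/1*1/1) = [5/6, 1/1)
  emit 'c', narrow to [0/1, 2/3)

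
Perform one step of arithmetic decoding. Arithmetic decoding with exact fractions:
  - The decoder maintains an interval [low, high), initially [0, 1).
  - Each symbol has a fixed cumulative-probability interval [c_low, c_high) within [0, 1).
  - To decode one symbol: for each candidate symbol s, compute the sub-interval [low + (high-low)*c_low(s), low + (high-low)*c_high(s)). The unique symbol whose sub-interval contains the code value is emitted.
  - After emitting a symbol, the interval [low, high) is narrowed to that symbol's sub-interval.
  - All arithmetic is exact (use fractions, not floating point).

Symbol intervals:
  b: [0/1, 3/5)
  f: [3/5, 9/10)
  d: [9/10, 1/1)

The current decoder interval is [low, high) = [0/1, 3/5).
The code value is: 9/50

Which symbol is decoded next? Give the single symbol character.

Interval width = high − low = 3/5 − 0/1 = 3/5
Scaled code = (code − low) / width = (9/50 − 0/1) / 3/5 = 3/10
  b: [0/1, 3/5) ← scaled code falls here ✓
  f: [3/5, 9/10) 
  d: [9/10, 1/1) 

Answer: b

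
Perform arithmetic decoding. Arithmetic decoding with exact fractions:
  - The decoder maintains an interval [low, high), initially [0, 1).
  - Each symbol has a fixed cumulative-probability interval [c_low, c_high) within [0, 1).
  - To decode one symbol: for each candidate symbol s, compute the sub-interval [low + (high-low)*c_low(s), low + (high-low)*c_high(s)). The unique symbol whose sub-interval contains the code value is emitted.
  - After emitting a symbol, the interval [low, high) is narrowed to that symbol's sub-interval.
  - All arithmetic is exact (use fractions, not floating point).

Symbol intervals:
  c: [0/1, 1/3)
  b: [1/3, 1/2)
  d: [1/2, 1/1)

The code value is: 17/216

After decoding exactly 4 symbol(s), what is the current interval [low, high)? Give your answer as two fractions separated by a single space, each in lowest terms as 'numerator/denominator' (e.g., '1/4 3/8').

Answer: 2/27 1/12

Derivation:
Step 1: interval [0/1, 1/1), width = 1/1 - 0/1 = 1/1
  'c': [0/1 + 1/1*0/1, 0/1 + 1/1*1/3) = [0/1, 1/3) <- contains code 17/216
  'b': [0/1 + 1/1*1/3, 0/1 + 1/1*1/2) = [1/3, 1/2)
  'd': [0/1 + 1/1*1/2, 0/1 + 1/1*1/1) = [1/2, 1/1)
  emit 'c', narrow to [0/1, 1/3)
Step 2: interval [0/1, 1/3), width = 1/3 - 0/1 = 1/3
  'c': [0/1 + 1/3*0/1, 0/1 + 1/3*1/3) = [0/1, 1/9) <- contains code 17/216
  'b': [0/1 + 1/3*1/3, 0/1 + 1/3*1/2) = [1/9, 1/6)
  'd': [0/1 + 1/3*1/2, 0/1 + 1/3*1/1) = [1/6, 1/3)
  emit 'c', narrow to [0/1, 1/9)
Step 3: interval [0/1, 1/9), width = 1/9 - 0/1 = 1/9
  'c': [0/1 + 1/9*0/1, 0/1 + 1/9*1/3) = [0/1, 1/27)
  'b': [0/1 + 1/9*1/3, 0/1 + 1/9*1/2) = [1/27, 1/18)
  'd': [0/1 + 1/9*1/2, 0/1 + 1/9*1/1) = [1/18, 1/9) <- contains code 17/216
  emit 'd', narrow to [1/18, 1/9)
Step 4: interval [1/18, 1/9), width = 1/9 - 1/18 = 1/18
  'c': [1/18 + 1/18*0/1, 1/18 + 1/18*1/3) = [1/18, 2/27)
  'b': [1/18 + 1/18*1/3, 1/18 + 1/18*1/2) = [2/27, 1/12) <- contains code 17/216
  'd': [1/18 + 1/18*1/2, 1/18 + 1/18*1/1) = [1/12, 1/9)
  emit 'b', narrow to [2/27, 1/12)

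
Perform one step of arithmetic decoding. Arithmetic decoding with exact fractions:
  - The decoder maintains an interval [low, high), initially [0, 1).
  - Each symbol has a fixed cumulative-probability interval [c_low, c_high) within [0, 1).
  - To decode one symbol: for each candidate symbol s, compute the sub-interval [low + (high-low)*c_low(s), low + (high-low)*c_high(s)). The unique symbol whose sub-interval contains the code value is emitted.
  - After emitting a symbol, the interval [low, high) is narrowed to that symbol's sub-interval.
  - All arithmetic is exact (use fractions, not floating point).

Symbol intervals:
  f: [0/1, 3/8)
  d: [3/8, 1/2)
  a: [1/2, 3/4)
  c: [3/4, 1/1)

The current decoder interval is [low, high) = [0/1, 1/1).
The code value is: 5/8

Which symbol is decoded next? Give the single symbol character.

Answer: a

Derivation:
Interval width = high − low = 1/1 − 0/1 = 1/1
Scaled code = (code − low) / width = (5/8 − 0/1) / 1/1 = 5/8
  f: [0/1, 3/8) 
  d: [3/8, 1/2) 
  a: [1/2, 3/4) ← scaled code falls here ✓
  c: [3/4, 1/1) 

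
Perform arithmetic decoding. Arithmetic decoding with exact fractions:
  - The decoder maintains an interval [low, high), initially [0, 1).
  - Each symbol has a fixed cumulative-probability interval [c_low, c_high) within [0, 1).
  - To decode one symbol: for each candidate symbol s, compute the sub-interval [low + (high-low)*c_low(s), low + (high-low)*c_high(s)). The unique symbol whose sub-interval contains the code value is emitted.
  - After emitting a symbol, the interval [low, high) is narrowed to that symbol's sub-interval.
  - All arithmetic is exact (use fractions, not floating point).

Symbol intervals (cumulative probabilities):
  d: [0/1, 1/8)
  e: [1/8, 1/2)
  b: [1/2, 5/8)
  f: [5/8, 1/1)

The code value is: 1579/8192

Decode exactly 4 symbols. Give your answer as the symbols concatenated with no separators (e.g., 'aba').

Step 1: interval [0/1, 1/1), width = 1/1 - 0/1 = 1/1
  'd': [0/1 + 1/1*0/1, 0/1 + 1/1*1/8) = [0/1, 1/8)
  'e': [0/1 + 1/1*1/8, 0/1 + 1/1*1/2) = [1/8, 1/2) <- contains code 1579/8192
  'b': [0/1 + 1/1*1/2, 0/1 + 1/1*5/8) = [1/2, 5/8)
  'f': [0/1 + 1/1*5/8, 0/1 + 1/1*1/1) = [5/8, 1/1)
  emit 'e', narrow to [1/8, 1/2)
Step 2: interval [1/8, 1/2), width = 1/2 - 1/8 = 3/8
  'd': [1/8 + 3/8*0/1, 1/8 + 3/8*1/8) = [1/8, 11/64)
  'e': [1/8 + 3/8*1/8, 1/8 + 3/8*1/2) = [11/64, 5/16) <- contains code 1579/8192
  'b': [1/8 + 3/8*1/2, 1/8 + 3/8*5/8) = [5/16, 23/64)
  'f': [1/8 + 3/8*5/8, 1/8 + 3/8*1/1) = [23/64, 1/2)
  emit 'e', narrow to [11/64, 5/16)
Step 3: interval [11/64, 5/16), width = 5/16 - 11/64 = 9/64
  'd': [11/64 + 9/64*0/1, 11/64 + 9/64*1/8) = [11/64, 97/512)
  'e': [11/64 + 9/64*1/8, 11/64 + 9/64*1/2) = [97/512, 31/128) <- contains code 1579/8192
  'b': [11/64 + 9/64*1/2, 11/64 + 9/64*5/8) = [31/128, 133/512)
  'f': [11/64 + 9/64*5/8, 11/64 + 9/64*1/1) = [133/512, 5/16)
  emit 'e', narrow to [97/512, 31/128)
Step 4: interval [97/512, 31/128), width = 31/128 - 97/512 = 27/512
  'd': [97/512 + 27/512*0/1, 97/512 + 27/512*1/8) = [97/512, 803/4096) <- contains code 1579/8192
  'e': [97/512 + 27/512*1/8, 97/512 + 27/512*1/2) = [803/4096, 221/1024)
  'b': [97/512 + 27/512*1/2, 97/512 + 27/512*5/8) = [221/1024, 911/4096)
  'f': [97/512 + 27/512*5/8, 97/512 + 27/512*1/1) = [911/4096, 31/128)
  emit 'd', narrow to [97/512, 803/4096)

Answer: eeed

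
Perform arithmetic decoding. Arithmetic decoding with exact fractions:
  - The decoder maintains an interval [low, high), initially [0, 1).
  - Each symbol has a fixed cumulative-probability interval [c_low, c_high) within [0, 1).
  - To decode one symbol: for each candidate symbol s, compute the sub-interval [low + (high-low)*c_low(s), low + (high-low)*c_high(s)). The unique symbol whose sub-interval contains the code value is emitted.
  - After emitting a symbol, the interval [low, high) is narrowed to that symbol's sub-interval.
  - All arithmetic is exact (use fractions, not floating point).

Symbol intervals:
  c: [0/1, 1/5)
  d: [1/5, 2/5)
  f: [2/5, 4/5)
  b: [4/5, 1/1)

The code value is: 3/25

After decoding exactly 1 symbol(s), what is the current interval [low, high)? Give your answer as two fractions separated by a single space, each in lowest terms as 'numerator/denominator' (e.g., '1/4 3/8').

Step 1: interval [0/1, 1/1), width = 1/1 - 0/1 = 1/1
  'c': [0/1 + 1/1*0/1, 0/1 + 1/1*1/5) = [0/1, 1/5) <- contains code 3/25
  'd': [0/1 + 1/1*1/5, 0/1 + 1/1*2/5) = [1/5, 2/5)
  'f': [0/1 + 1/1*2/5, 0/1 + 1/1*4/5) = [2/5, 4/5)
  'b': [0/1 + 1/1*4/5, 0/1 + 1/1*1/1) = [4/5, 1/1)
  emit 'c', narrow to [0/1, 1/5)

Answer: 0/1 1/5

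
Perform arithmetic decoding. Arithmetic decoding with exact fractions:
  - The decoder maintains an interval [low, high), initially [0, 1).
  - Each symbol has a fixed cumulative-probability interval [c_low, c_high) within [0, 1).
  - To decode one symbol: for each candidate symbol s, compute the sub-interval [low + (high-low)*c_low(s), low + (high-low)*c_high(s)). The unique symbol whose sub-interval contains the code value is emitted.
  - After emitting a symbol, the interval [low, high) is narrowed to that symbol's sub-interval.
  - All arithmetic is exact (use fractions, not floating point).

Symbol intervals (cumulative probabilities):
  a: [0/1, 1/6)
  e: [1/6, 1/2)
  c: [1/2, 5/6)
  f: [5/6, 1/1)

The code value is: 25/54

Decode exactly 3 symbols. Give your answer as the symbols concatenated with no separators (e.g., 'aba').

Step 1: interval [0/1, 1/1), width = 1/1 - 0/1 = 1/1
  'a': [0/1 + 1/1*0/1, 0/1 + 1/1*1/6) = [0/1, 1/6)
  'e': [0/1 + 1/1*1/6, 0/1 + 1/1*1/2) = [1/6, 1/2) <- contains code 25/54
  'c': [0/1 + 1/1*1/2, 0/1 + 1/1*5/6) = [1/2, 5/6)
  'f': [0/1 + 1/1*5/6, 0/1 + 1/1*1/1) = [5/6, 1/1)
  emit 'e', narrow to [1/6, 1/2)
Step 2: interval [1/6, 1/2), width = 1/2 - 1/6 = 1/3
  'a': [1/6 + 1/3*0/1, 1/6 + 1/3*1/6) = [1/6, 2/9)
  'e': [1/6 + 1/3*1/6, 1/6 + 1/3*1/2) = [2/9, 1/3)
  'c': [1/6 + 1/3*1/2, 1/6 + 1/3*5/6) = [1/3, 4/9)
  'f': [1/6 + 1/3*5/6, 1/6 + 1/3*1/1) = [4/9, 1/2) <- contains code 25/54
  emit 'f', narrow to [4/9, 1/2)
Step 3: interval [4/9, 1/2), width = 1/2 - 4/9 = 1/18
  'a': [4/9 + 1/18*0/1, 4/9 + 1/18*1/6) = [4/9, 49/108)
  'e': [4/9 + 1/18*1/6, 4/9 + 1/18*1/2) = [49/108, 17/36) <- contains code 25/54
  'c': [4/9 + 1/18*1/2, 4/9 + 1/18*5/6) = [17/36, 53/108)
  'f': [4/9 + 1/18*5/6, 4/9 + 1/18*1/1) = [53/108, 1/2)
  emit 'e', narrow to [49/108, 17/36)

Answer: efe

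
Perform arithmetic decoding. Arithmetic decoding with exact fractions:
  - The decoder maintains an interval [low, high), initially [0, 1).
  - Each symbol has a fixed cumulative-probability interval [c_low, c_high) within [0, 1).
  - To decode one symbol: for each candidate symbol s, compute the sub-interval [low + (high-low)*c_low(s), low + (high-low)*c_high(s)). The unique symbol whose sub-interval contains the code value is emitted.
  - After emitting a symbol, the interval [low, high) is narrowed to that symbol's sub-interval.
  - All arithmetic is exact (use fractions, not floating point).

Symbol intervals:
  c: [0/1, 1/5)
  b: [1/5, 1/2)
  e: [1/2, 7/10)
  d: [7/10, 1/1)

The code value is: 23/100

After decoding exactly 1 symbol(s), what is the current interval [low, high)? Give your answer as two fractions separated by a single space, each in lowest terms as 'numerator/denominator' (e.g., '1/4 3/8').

Answer: 1/5 1/2

Derivation:
Step 1: interval [0/1, 1/1), width = 1/1 - 0/1 = 1/1
  'c': [0/1 + 1/1*0/1, 0/1 + 1/1*1/5) = [0/1, 1/5)
  'b': [0/1 + 1/1*1/5, 0/1 + 1/1*1/2) = [1/5, 1/2) <- contains code 23/100
  'e': [0/1 + 1/1*1/2, 0/1 + 1/1*7/10) = [1/2, 7/10)
  'd': [0/1 + 1/1*7/10, 0/1 + 1/1*1/1) = [7/10, 1/1)
  emit 'b', narrow to [1/5, 1/2)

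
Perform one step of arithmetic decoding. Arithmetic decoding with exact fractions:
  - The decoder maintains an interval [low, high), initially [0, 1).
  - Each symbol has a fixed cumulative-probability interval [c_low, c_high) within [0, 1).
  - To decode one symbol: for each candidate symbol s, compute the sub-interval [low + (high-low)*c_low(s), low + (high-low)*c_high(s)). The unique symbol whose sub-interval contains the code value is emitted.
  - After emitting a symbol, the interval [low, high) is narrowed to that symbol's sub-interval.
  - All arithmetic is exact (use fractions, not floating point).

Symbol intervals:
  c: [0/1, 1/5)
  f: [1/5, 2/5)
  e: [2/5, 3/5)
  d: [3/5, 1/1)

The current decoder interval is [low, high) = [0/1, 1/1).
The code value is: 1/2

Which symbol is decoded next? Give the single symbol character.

Interval width = high − low = 1/1 − 0/1 = 1/1
Scaled code = (code − low) / width = (1/2 − 0/1) / 1/1 = 1/2
  c: [0/1, 1/5) 
  f: [1/5, 2/5) 
  e: [2/5, 3/5) ← scaled code falls here ✓
  d: [3/5, 1/1) 

Answer: e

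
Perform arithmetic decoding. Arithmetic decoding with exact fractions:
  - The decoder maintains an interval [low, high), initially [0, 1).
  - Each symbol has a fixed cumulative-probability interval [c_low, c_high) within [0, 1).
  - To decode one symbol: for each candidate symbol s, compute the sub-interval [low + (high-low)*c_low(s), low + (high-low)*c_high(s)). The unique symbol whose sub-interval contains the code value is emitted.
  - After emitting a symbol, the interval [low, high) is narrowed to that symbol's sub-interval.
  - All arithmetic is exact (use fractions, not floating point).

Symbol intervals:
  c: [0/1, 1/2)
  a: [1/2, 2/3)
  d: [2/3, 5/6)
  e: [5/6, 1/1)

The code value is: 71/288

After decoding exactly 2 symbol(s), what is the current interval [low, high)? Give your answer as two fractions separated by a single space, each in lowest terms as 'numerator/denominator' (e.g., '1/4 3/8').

Answer: 0/1 1/4

Derivation:
Step 1: interval [0/1, 1/1), width = 1/1 - 0/1 = 1/1
  'c': [0/1 + 1/1*0/1, 0/1 + 1/1*1/2) = [0/1, 1/2) <- contains code 71/288
  'a': [0/1 + 1/1*1/2, 0/1 + 1/1*2/3) = [1/2, 2/3)
  'd': [0/1 + 1/1*2/3, 0/1 + 1/1*5/6) = [2/3, 5/6)
  'e': [0/1 + 1/1*5/6, 0/1 + 1/1*1/1) = [5/6, 1/1)
  emit 'c', narrow to [0/1, 1/2)
Step 2: interval [0/1, 1/2), width = 1/2 - 0/1 = 1/2
  'c': [0/1 + 1/2*0/1, 0/1 + 1/2*1/2) = [0/1, 1/4) <- contains code 71/288
  'a': [0/1 + 1/2*1/2, 0/1 + 1/2*2/3) = [1/4, 1/3)
  'd': [0/1 + 1/2*2/3, 0/1 + 1/2*5/6) = [1/3, 5/12)
  'e': [0/1 + 1/2*5/6, 0/1 + 1/2*1/1) = [5/12, 1/2)
  emit 'c', narrow to [0/1, 1/4)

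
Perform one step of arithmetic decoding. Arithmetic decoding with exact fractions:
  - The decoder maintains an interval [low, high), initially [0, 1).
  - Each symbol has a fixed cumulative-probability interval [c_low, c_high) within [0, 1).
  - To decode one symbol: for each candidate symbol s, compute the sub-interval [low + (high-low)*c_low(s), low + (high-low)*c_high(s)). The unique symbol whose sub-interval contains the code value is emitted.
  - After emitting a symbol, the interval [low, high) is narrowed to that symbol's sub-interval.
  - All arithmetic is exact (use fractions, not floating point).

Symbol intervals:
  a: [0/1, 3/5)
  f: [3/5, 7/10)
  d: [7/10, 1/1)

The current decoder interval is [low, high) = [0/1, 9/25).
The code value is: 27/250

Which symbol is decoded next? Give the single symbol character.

Interval width = high − low = 9/25 − 0/1 = 9/25
Scaled code = (code − low) / width = (27/250 − 0/1) / 9/25 = 3/10
  a: [0/1, 3/5) ← scaled code falls here ✓
  f: [3/5, 7/10) 
  d: [7/10, 1/1) 

Answer: a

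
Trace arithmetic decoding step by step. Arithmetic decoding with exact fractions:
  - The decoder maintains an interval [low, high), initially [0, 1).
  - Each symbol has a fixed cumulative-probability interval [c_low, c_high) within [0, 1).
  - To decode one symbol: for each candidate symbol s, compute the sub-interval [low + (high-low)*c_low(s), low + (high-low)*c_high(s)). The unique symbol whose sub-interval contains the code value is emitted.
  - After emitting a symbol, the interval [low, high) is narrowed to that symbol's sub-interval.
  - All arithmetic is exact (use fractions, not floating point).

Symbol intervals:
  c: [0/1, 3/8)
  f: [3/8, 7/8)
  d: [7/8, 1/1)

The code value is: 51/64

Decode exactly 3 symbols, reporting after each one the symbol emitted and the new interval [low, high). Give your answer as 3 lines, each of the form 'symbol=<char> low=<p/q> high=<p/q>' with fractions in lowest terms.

Step 1: interval [0/1, 1/1), width = 1/1 - 0/1 = 1/1
  'c': [0/1 + 1/1*0/1, 0/1 + 1/1*3/8) = [0/1, 3/8)
  'f': [0/1 + 1/1*3/8, 0/1 + 1/1*7/8) = [3/8, 7/8) <- contains code 51/64
  'd': [0/1 + 1/1*7/8, 0/1 + 1/1*1/1) = [7/8, 1/1)
  emit 'f', narrow to [3/8, 7/8)
Step 2: interval [3/8, 7/8), width = 7/8 - 3/8 = 1/2
  'c': [3/8 + 1/2*0/1, 3/8 + 1/2*3/8) = [3/8, 9/16)
  'f': [3/8 + 1/2*3/8, 3/8 + 1/2*7/8) = [9/16, 13/16) <- contains code 51/64
  'd': [3/8 + 1/2*7/8, 3/8 + 1/2*1/1) = [13/16, 7/8)
  emit 'f', narrow to [9/16, 13/16)
Step 3: interval [9/16, 13/16), width = 13/16 - 9/16 = 1/4
  'c': [9/16 + 1/4*0/1, 9/16 + 1/4*3/8) = [9/16, 21/32)
  'f': [9/16 + 1/4*3/8, 9/16 + 1/4*7/8) = [21/32, 25/32)
  'd': [9/16 + 1/4*7/8, 9/16 + 1/4*1/1) = [25/32, 13/16) <- contains code 51/64
  emit 'd', narrow to [25/32, 13/16)

Answer: symbol=f low=3/8 high=7/8
symbol=f low=9/16 high=13/16
symbol=d low=25/32 high=13/16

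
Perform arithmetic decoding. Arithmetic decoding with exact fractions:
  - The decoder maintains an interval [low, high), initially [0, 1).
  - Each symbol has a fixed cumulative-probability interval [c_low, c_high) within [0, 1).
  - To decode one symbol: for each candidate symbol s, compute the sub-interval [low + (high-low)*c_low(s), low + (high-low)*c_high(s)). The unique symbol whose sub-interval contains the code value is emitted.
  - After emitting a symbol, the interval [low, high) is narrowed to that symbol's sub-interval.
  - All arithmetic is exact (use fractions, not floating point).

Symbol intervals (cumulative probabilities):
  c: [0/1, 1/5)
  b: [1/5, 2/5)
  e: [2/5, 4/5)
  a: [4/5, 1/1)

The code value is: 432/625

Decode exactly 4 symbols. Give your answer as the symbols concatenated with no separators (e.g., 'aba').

Answer: eeac

Derivation:
Step 1: interval [0/1, 1/1), width = 1/1 - 0/1 = 1/1
  'c': [0/1 + 1/1*0/1, 0/1 + 1/1*1/5) = [0/1, 1/5)
  'b': [0/1 + 1/1*1/5, 0/1 + 1/1*2/5) = [1/5, 2/5)
  'e': [0/1 + 1/1*2/5, 0/1 + 1/1*4/5) = [2/5, 4/5) <- contains code 432/625
  'a': [0/1 + 1/1*4/5, 0/1 + 1/1*1/1) = [4/5, 1/1)
  emit 'e', narrow to [2/5, 4/5)
Step 2: interval [2/5, 4/5), width = 4/5 - 2/5 = 2/5
  'c': [2/5 + 2/5*0/1, 2/5 + 2/5*1/5) = [2/5, 12/25)
  'b': [2/5 + 2/5*1/5, 2/5 + 2/5*2/5) = [12/25, 14/25)
  'e': [2/5 + 2/5*2/5, 2/5 + 2/5*4/5) = [14/25, 18/25) <- contains code 432/625
  'a': [2/5 + 2/5*4/5, 2/5 + 2/5*1/1) = [18/25, 4/5)
  emit 'e', narrow to [14/25, 18/25)
Step 3: interval [14/25, 18/25), width = 18/25 - 14/25 = 4/25
  'c': [14/25 + 4/25*0/1, 14/25 + 4/25*1/5) = [14/25, 74/125)
  'b': [14/25 + 4/25*1/5, 14/25 + 4/25*2/5) = [74/125, 78/125)
  'e': [14/25 + 4/25*2/5, 14/25 + 4/25*4/5) = [78/125, 86/125)
  'a': [14/25 + 4/25*4/5, 14/25 + 4/25*1/1) = [86/125, 18/25) <- contains code 432/625
  emit 'a', narrow to [86/125, 18/25)
Step 4: interval [86/125, 18/25), width = 18/25 - 86/125 = 4/125
  'c': [86/125 + 4/125*0/1, 86/125 + 4/125*1/5) = [86/125, 434/625) <- contains code 432/625
  'b': [86/125 + 4/125*1/5, 86/125 + 4/125*2/5) = [434/625, 438/625)
  'e': [86/125 + 4/125*2/5, 86/125 + 4/125*4/5) = [438/625, 446/625)
  'a': [86/125 + 4/125*4/5, 86/125 + 4/125*1/1) = [446/625, 18/25)
  emit 'c', narrow to [86/125, 434/625)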